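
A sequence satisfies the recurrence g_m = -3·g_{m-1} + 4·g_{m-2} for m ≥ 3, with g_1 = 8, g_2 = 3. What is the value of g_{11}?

g_3 = 23, g_4 = -57, g_5 = 263, g_6 = -1017, g_7 = 4103, g_8 = -16377, g_9 = 65543, g_{10} = -262137, g_{11} = 1048583.
(Characteristic roots are 1 and -4.)

1048583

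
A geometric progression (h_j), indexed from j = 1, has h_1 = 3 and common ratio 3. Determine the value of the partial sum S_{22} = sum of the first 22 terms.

47071589412

h_j = 3·3^(j-1).
S = 3·(3^22 - 1)/(3 - 1) = 3·(31381059609 - 1)/(2) = 47071589412.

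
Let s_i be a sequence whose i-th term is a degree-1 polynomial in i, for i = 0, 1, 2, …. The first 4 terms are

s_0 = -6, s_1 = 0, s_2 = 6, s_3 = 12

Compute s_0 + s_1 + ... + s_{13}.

1st diffs: 6, 6, 6 (constant).
So s_i = 6i - 6.
Continuing: …, 18, 24, 30, 36, …, s_{13} = 72.
Summing i = 0..13 (14 terms) gives 462.

462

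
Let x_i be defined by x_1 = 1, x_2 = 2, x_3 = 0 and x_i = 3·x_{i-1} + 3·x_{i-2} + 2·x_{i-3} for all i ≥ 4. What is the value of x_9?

Iterate the recurrence:
x_4 = 8;  x_5 = 28;  x_6 = 108;  x_7 = 424;  x_8 = 1652;  x_9 = 6444.

6444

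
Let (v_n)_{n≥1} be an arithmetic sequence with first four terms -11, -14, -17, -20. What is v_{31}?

Common difference d = -3.
v_n = -11 + (n - 1)·(-3).
v_{31} = -11 + 30·(-3) = -101.

-101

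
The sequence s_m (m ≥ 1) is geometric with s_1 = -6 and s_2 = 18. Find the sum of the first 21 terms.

-15690529806

Common ratio r = -3.
s_m = (-6)·(-3)^(m-1).
S = (-6)·((-3)^21 - 1)/(-3 - 1) = (-6)·(-10460353203 - 1)/(-4) = -15690529806.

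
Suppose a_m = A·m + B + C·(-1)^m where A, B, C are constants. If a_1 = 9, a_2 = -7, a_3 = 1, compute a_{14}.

Plug in m = 1, 2, 3: A + B - C = 9; 2A + B + C = -7; 3A + B - C = 1.
Subtracting the first from the second: A + 2C = -16.
Subtracting the second from the third: A - 2C = 8.
Solving: C = -6, A = -4, then B = 7.
So a_m = -4·m + 7 + (-6)·(-1)^m; at m=14 this is -55.

-55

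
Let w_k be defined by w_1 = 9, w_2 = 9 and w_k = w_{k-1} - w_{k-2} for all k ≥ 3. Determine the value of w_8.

9

Iterate the recurrence:
w_3 = 0, w_4 = -9, w_5 = -9, w_6 = 0, w_7 = 9, w_8 = 9.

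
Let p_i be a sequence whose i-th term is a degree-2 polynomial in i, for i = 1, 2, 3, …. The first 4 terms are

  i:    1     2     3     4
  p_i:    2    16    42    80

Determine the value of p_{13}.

962

1st diffs: 14, 26, 38.
2nd diffs: 12, 12 (constant).
Newton forward-difference form: p_i = 2 + 14·C(i-1,1) + 12·C(i-1,2).
At i = 13: i-1 = 12, so p_{13} = 2 + 168 + 792 = 962.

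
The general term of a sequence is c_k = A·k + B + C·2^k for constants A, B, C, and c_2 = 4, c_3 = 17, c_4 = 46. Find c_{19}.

2097089

Write the equations: 2A + B + 4C = 4; 3A + B + 8C = 17; 4A + B + 16C = 46.
Subtracting the first from the second: A + 4C = 13.
Subtracting the second from the third: A + 8C = 29.
Solving: C = 4, A = -3, then B = -6.
So c_k = -3·k + (-6) + 4·2^k; at k=19 this is 2097089.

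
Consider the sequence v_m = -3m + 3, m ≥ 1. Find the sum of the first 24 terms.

-828

Over m = 1..24: Σm = 300.
Total = (-3)·300 + (3)·24 = -828.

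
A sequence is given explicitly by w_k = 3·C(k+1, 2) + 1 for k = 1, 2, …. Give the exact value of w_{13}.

274

C(14, 2) = 91, so w_{13} = 274.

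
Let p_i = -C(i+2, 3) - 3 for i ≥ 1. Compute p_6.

C(8, 3) = 56, so p_6 = -59.

-59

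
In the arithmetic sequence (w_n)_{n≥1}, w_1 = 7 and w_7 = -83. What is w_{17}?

-233

Common difference d = (-83 - 7) / (7 - 1) = -15.
w_n = 7 + (n - 1)·(-15).
w_{17} = 7 + 16·(-15) = -233.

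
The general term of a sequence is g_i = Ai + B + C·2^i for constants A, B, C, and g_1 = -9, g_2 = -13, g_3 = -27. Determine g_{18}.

-1310617

Write the equations: A + B + 2C = -9; 2A + B + 4C = -13; 3A + B + 8C = -27.
Subtracting the first from the second: A + 2C = -4.
Subtracting the second from the third: A + 4C = -14.
Solving: C = -5, A = 6, then B = -5.
So g_i = 6·i + (-5) + (-5)·2^i; at i=18 this is -1310617.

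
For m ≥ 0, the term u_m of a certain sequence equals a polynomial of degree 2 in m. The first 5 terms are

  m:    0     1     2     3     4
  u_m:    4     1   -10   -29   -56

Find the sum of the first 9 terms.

-744

1st diffs: -3, -11, -19, -27.
2nd diffs: -8, -8, -8 (constant).
So u_m = -4m^2 + m + 4.
Continuing: -91, -134, -185, -244.
Summing m = 0..8 (9 terms) gives -744.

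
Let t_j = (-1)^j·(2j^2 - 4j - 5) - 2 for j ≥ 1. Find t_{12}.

(-1)^12 = 1; 2j^2 - 4j - 5 at j=12 is 235; so t_{12} = 233.

233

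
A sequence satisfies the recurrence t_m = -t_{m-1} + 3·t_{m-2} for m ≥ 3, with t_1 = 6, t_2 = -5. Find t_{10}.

t_3 = 23, t_4 = -38, t_5 = 107, t_6 = -221, t_7 = 542, t_8 = -1205, t_9 = 2831, t_{10} = -6446.

-6446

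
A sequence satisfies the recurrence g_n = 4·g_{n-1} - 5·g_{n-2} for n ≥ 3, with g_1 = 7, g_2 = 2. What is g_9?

343

Compute successive terms:
g_3 = -27;  g_4 = -118;  g_5 = -337;  g_6 = -758;  g_7 = -1347;  g_8 = -1598;  g_9 = 343.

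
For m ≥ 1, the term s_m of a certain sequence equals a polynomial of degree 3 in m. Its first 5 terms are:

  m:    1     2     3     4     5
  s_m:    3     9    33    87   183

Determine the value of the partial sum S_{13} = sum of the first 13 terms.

14235

1st diffs: 6, 24, 54, 96.
2nd diffs: 18, 30, 42.
3rd diffs: 12, 12 (constant).
Newton forward-difference form: s_m = 3 + 6·C(m-1,1) + 18·C(m-1,2) + 12·C(m-1,3).
Continuing: …, 333, 549, 843, 1227, …, s_{13} = 3903.
Summing m = 1..13 (13 terms) gives 14235.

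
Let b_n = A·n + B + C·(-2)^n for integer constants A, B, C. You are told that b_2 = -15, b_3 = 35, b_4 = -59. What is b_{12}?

Write the equations: 2A + B + 4C = -15; 3A + B - 8C = 35; 4A + B + 16C = -59.
Subtracting the first from the second: A - 12C = 50.
Subtracting the second from the third: A + 24C = -94.
Solving: C = -4, A = 2, then B = -3.
So b_n = 2·n + (-3) + (-4)·(-2)^n; at n=12 this is -16363.

-16363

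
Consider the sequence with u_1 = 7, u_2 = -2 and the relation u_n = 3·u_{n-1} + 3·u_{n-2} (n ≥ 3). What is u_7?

2295

Iterate the recurrence:
u_3 = 15;  u_4 = 39;  u_5 = 162;  u_6 = 603;  u_7 = 2295.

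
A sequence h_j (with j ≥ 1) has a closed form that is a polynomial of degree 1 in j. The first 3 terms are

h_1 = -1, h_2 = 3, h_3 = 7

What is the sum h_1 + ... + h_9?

1st diffs: 4, 4 (constant).
So h_j = 4j - 5.
Continuing: …, 11, 15, 19, 23, …, h_9 = 31.
Summing j = 1..9 (9 terms) gives 135.

135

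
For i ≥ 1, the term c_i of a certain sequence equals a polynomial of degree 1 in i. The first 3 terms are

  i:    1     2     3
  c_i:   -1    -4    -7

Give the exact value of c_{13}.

1st diffs: -3, -3 (constant).
So c_i = -3i + 2.
Evaluating at i = 13 gives c_{13} = -37.

-37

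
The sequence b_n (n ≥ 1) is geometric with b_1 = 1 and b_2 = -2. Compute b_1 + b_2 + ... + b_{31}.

Common ratio r = -2.
b_n = 1·(-2)^(n-1).
S = 1·((-2)^31 - 1)/(-2 - 1) = 1·(-2147483648 - 1)/(-3) = 715827883.

715827883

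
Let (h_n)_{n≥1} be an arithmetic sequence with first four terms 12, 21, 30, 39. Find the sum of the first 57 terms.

15048

Common difference d = 9.
h_n = 12 + (n - 1)·9.
h_{57} = 516; S = 57·(12 + 516)/2 = 15048.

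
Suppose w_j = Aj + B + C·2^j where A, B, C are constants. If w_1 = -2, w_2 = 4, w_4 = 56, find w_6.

288

At j = 1, 2, 4: A + B + 2C = -2; 2A + B + 4C = 4; 4A + B + 16C = 56.
Subtracting the first from the second: A + 2C = 6.
Subtracting the second from the third: 2A + 12C = 52.
Solving: C = 5, A = -4, then B = -8.
So w_j = -4·j + (-8) + 5·2^j; at j=6 this is 288.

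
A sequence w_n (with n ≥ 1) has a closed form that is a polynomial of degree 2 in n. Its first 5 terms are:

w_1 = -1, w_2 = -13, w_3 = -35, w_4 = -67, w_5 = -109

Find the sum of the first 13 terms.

1st diffs: -12, -22, -32, -42.
2nd diffs: -10, -10, -10 (constant).
Newton forward-difference form: w_n = -1 + (-12)·C(n-1,1) + (-10)·C(n-1,2).
Continuing: …, -161, -223, -295, -377, …, w_{13} = -805.
Summing n = 1..13 (13 terms) gives -3809.

-3809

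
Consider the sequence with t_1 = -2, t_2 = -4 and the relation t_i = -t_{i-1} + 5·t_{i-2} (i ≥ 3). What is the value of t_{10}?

-1334

Compute successive terms:
t_3 = -6  t_4 = -14  t_5 = -16  t_6 = -54  t_7 = -26  t_8 = -244  t_9 = 114  t_{10} = -1334.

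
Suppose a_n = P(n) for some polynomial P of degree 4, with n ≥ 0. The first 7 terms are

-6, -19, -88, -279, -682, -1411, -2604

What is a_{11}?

1st diffs: -13, -69, -191, -403, -729, -1193.
2nd diffs: -56, -122, -212, -326, -464.
3rd diffs: -66, -90, -114, -138.
4th diffs: -24, -24, -24 (constant).
Newton forward-difference form: a_n = -6 + (-13)·C(n,1) + (-56)·C(n,2) + (-66)·C(n,3) + (-24)·C(n,4).
At n = 11: n = 11, so a_{11} = -6 - 143 - 3080 - 10890 - 7920 = -22039.

-22039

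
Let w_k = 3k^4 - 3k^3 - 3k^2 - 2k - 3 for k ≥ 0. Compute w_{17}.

234920

w_{17} = 3·17^4 - 3·17^3 - 3·17^2 - 2·17 - 3 = 234920.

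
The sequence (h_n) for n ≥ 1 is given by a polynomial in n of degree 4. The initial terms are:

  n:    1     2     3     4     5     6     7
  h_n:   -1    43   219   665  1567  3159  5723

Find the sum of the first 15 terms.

1st diffs: 44, 176, 446, 902, 1592, 2564.
2nd diffs: 132, 270, 456, 690, 972.
3rd diffs: 138, 186, 234, 282.
4th diffs: 48, 48, 48 (constant).
Newton forward-difference form: h_n = -1 + 44·C(n-1,1) + 132·C(n-1,2) + 138·C(n-1,3) + 48·C(n-1,4).
Continuing: …, 9589, 15135, 22787, 33019, …, h_{15} = 110907.
Summing n = 1..15 (15 terms) gives 397179.

397179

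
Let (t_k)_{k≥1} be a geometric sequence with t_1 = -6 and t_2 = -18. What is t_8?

-13122

Common ratio r = 3.
t_k = (-6)·3^(k-1).
t_8 = (-6)·3^7 = -13122.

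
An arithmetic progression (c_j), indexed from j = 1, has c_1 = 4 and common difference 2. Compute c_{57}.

c_j = 4 + (j - 1)·2.
c_{57} = 4 + 56·2 = 116.

116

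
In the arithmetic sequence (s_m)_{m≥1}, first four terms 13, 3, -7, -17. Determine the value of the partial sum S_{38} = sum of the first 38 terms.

Common difference d = -10.
s_m = 13 + (m - 1)·(-10).
s_{38} = -357; S = 38·(13 + (-357))/2 = -6536.

-6536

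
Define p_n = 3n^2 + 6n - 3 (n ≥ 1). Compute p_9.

294

p_9 = 3·9^2 + 6·9 - 3 = 294.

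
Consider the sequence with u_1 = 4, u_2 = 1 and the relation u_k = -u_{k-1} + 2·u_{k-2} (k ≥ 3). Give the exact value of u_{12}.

-2045

u_3 = 7; u_4 = -5; u_5 = 19; u_6 = -29; u_7 = 67; u_8 = -125; u_9 = 259; u_{10} = -509; u_{11} = 1027; u_{12} = -2045.
(Characteristic roots are 1 and -2.)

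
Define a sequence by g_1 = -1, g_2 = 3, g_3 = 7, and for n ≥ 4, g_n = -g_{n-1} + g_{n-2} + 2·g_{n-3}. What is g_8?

9

g_4 = -6, g_5 = 19, g_6 = -11, g_7 = 18, g_8 = 9.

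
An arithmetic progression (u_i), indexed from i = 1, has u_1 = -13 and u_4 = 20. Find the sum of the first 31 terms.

Common difference d = (20 - (-13)) / (4 - 1) = 11.
u_i = -13 + (i - 1)·11.
u_{31} = 317; S = 31·(-13 + 317)/2 = 4712.

4712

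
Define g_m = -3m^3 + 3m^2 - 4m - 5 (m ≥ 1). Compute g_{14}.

g_{14} = -3·14^3 + 3·14^2 - 4·14 - 5 = -7705.

-7705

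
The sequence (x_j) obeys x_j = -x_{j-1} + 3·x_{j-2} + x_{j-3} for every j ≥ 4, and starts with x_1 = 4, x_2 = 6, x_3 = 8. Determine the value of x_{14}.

3658

Applying the relation repeatedly:
x_4 = 14, x_5 = 16, x_6 = 34, …, x_{11} = -96, x_{12} = 934, x_{13} = -952, x_{14} = 3658.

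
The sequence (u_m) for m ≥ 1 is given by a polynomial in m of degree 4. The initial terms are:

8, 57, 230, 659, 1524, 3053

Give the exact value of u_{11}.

31998

1st diffs: 49, 173, 429, 865, 1529.
2nd diffs: 124, 256, 436, 664.
3rd diffs: 132, 180, 228.
4th diffs: 48, 48 (constant).
Newton forward-difference form: u_m = 8 + 49·C(m-1,1) + 124·C(m-1,2) + 132·C(m-1,3) + 48·C(m-1,4).
At m = 11: m-1 = 10, so u_{11} = 8 + 490 + 5580 + 15840 + 10080 = 31998.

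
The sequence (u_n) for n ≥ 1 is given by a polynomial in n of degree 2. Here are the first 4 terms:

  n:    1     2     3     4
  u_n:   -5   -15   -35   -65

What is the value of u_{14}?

1st diffs: -10, -20, -30.
2nd diffs: -10, -10 (constant).
Newton forward-difference form: u_n = -5 + (-10)·C(n-1,1) + (-10)·C(n-1,2).
At n = 14: n-1 = 13, so u_{14} = -5 - 130 - 780 = -915.

-915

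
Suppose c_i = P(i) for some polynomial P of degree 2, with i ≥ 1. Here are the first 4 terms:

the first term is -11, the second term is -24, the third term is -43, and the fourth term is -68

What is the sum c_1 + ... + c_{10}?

-1415

1st diffs: -13, -19, -25.
2nd diffs: -6, -6 (constant).
So c_i = -3i^2 - 4i - 4.
Continuing: …, -99, -136, -179, -228, …, c_{10} = -344.
Summing i = 1..10 (10 terms) gives -1415.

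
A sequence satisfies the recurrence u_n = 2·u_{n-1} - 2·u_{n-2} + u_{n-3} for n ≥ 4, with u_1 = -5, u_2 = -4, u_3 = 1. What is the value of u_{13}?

-5

Applying the relation repeatedly:
u_4 = 5, u_5 = 4, u_6 = -1, u_7 = -5, u_8 = -4, u_9 = 1, u_{10} = 5, u_{11} = 4, u_{12} = -1, u_{13} = -5.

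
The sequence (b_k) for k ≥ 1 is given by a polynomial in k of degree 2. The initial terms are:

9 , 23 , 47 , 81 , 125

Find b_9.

401

1st diffs: 14, 24, 34, 44.
2nd diffs: 10, 10, 10 (constant).
So b_k = 5k^2 - k + 5.
Evaluating at k = 9 gives b_9 = 401.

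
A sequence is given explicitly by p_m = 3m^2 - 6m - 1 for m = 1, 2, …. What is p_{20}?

1079

p_{20} = 3·20^2 - 6·20 - 1 = 1079.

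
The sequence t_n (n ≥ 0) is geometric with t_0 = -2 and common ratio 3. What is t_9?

-39366

t_n = (-2)·3^(n-0).
t_9 = (-2)·3^9 = -39366.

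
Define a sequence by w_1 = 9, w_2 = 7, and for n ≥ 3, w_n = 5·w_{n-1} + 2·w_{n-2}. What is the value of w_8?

232711

Applying the relation repeatedly:
w_3 = 53; w_4 = 279; w_5 = 1501; w_6 = 8063; w_7 = 43317; w_8 = 232711.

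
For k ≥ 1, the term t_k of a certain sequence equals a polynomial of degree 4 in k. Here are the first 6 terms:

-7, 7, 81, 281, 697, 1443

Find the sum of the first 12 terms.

1st diffs: 14, 74, 200, 416, 746.
2nd diffs: 60, 126, 216, 330.
3rd diffs: 66, 90, 114.
4th diffs: 24, 24 (constant).
Newton forward-difference form: t_k = -7 + 14·C(k-1,1) + 60·C(k-1,2) + 66·C(k-1,3) + 24·C(k-1,4).
Continuing: …, 2657, 4501, 7161, 10847, …, t_{12} = 22257.
Summing k = 1..12 (12 terms) gives 65718.

65718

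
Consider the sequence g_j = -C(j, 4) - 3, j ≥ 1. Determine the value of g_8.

C(8, 4) = 70, so g_8 = -73.

-73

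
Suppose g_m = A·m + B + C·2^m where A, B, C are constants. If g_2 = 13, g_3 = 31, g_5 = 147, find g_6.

305

The three given values yield: 2A + B + 4C = 13; 3A + B + 8C = 31; 5A + B + 32C = 147.
Subtracting the first from the second: A + 4C = 18.
Subtracting the second from the third: 2A + 24C = 116.
Solving: C = 5, A = -2, then B = -3.
Therefore g_6 = -12 + (-3) + 5·64 = 305.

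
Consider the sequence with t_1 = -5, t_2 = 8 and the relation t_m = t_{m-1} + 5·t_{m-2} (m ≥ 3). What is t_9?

-1277

t_3 = -17  t_4 = 23  t_5 = -62  t_6 = 53  t_7 = -257  t_8 = 8  t_9 = -1277.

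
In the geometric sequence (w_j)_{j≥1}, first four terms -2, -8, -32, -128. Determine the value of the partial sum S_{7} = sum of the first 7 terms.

Common ratio r = 4.
w_j = (-2)·4^(j-1).
S = (-2)·(4^7 - 1)/(4 - 1) = (-2)·(16384 - 1)/(3) = -10922.

-10922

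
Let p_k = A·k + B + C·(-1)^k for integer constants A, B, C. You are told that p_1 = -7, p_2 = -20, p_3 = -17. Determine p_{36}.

The three given values yield: A + B - C = -7; 2A + B + C = -20; 3A + B - C = -17.
Subtracting the first from the second: A + 2C = -13.
Subtracting the second from the third: A - 2C = 3.
Solving: C = -4, A = -5, then B = -6.
Therefore p_{36} = -180 + (-6) + (-4)·1 = -190.

-190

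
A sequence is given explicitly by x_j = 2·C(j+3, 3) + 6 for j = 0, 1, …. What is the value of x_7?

246

C(10, 3) = 120, so x_7 = 246.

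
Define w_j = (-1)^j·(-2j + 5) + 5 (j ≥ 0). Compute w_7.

(-1)^7 = -1; -2j + 5 at j=7 is -9; so w_7 = 14.

14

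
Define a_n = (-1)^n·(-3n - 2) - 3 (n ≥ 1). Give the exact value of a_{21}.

(-1)^21 = -1; -3n - 2 at n=21 is -65; so a_{21} = 62.

62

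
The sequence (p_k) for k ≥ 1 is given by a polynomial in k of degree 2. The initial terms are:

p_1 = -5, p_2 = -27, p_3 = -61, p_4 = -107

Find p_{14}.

-1227

1st diffs: -22, -34, -46.
2nd diffs: -12, -12 (constant).
So p_k = -6k^2 - 4k + 5.
Evaluating at k = 14 gives p_{14} = -1227.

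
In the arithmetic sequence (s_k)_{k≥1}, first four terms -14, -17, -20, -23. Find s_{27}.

Common difference d = -3.
s_k = -14 + (k - 1)·(-3).
s_{27} = -14 + 26·(-3) = -92.

-92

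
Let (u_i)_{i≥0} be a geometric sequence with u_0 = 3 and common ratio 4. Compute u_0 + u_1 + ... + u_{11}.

16777215

u_i = 3·4^(i-0).
S = 3·(4^12 - 1)/(4 - 1) = 3·(16777216 - 1)/(3) = 16777215.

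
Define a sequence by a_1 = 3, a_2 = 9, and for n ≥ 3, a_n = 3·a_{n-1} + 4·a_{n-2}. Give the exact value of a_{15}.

644245095

Compute successive terms:
a_3 = 39;  a_4 = 153;  a_5 = 615;  …;  a_{12} = 10066329;  a_{13} = 40265319;  a_{14} = 161061273;  a_{15} = 644245095.
(Characteristic roots are 4 and -1.)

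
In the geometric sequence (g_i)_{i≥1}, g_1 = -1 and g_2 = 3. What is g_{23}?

-31381059609

Common ratio r = -3.
g_i = (-1)·(-3)^(i-1).
g_{23} = (-1)·(-3)^22 = -31381059609.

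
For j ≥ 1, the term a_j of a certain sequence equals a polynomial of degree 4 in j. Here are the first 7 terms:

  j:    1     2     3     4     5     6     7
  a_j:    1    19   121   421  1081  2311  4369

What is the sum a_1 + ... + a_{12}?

1st diffs: 18, 102, 300, 660, 1230, 2058.
2nd diffs: 84, 198, 360, 570, 828.
3rd diffs: 114, 162, 210, 258.
4th diffs: 48, 48, 48 (constant).
Newton forward-difference form: a_j = 1 + 18·C(j-1,1) + 84·C(j-1,2) + 114·C(j-1,3) + 48·C(j-1,4).
Continuing: …, 7561, 12241, 18811, 27721, …, a_{12} = 39469.
Summing j = 1..12 (12 terms) gives 114126.

114126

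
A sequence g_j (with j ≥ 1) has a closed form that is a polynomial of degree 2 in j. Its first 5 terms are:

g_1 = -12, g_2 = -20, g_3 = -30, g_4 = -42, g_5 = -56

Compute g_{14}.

1st diffs: -8, -10, -12, -14.
2nd diffs: -2, -2, -2 (constant).
Newton forward-difference form: g_j = -12 + (-8)·C(j-1,1) + (-2)·C(j-1,2).
At j = 14: j-1 = 13, so g_{14} = -12 - 104 - 156 = -272.

-272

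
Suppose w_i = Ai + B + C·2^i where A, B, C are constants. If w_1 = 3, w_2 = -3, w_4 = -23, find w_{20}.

At i = 1, 2, 4: A + B + 2C = 3; 2A + B + 4C = -3; 4A + B + 16C = -23.
Subtracting the first from the second: A + 2C = -6.
Subtracting the second from the third: 2A + 12C = -20.
Solving: C = -1, A = -4, then B = 9.
So w_i = -4·i + 9 + (-1)·2^i; at i=20 this is -1048647.

-1048647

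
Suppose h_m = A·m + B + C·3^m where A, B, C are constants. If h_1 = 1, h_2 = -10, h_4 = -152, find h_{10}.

Plug in m = 1, 2, 4: A + B + 3C = 1; 2A + B + 9C = -10; 4A + B + 81C = -152.
Subtracting the first from the second: A + 6C = -11.
Subtracting the second from the third: 2A + 72C = -142.
Solving: C = -2, A = 1, then B = 6.
So h_m = 1·m + 6 + (-2)·3^m; at m=10 this is -118082.

-118082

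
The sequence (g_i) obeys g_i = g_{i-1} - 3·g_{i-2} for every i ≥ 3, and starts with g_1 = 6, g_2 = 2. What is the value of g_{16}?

20858

g_3 = -16; g_4 = -22; g_5 = 26; …; g_{13} = -4234; g_{14} = -4078; g_{15} = 8624; g_{16} = 20858.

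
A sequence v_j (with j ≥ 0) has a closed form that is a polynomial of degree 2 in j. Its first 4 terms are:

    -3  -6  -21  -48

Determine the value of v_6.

1st diffs: -3, -15, -27.
2nd diffs: -12, -12 (constant).
Newton forward-difference form: v_j = -3 + (-3)·C(j,1) + (-12)·C(j,2).
At j = 6: j = 6, so v_6 = -3 - 18 - 180 = -201.

-201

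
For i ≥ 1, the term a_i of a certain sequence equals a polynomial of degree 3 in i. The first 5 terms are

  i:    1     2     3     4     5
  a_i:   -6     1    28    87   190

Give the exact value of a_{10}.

1785

1st diffs: 7, 27, 59, 103.
2nd diffs: 20, 32, 44.
3rd diffs: 12, 12 (constant).
So a_i = 2i^3 - 2i^2 - i - 5.
Evaluating at i = 10 gives a_{10} = 1785.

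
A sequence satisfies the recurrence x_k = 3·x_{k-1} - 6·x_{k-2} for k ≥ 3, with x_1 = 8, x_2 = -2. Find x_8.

x_3 = -54;  x_4 = -150;  x_5 = -126;  x_6 = 522;  x_7 = 2322;  x_8 = 3834.

3834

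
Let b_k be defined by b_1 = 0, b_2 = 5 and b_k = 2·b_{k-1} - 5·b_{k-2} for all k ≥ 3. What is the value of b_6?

-95

Iterate the recurrence:
b_3 = 10, b_4 = -5, b_5 = -60, b_6 = -95.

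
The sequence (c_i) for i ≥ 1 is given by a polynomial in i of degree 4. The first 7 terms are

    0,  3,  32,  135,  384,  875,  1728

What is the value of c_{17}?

1st diffs: 3, 29, 103, 249, 491, 853.
2nd diffs: 26, 74, 146, 242, 362.
3rd diffs: 48, 72, 96, 120.
4th diffs: 24, 24, 24 (constant).
So c_i = i^4 - 2i^3 + 2i - 1.
Evaluating at i = 17 gives c_{17} = 73728.

73728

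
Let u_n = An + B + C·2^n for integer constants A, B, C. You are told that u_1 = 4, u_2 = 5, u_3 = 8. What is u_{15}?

Write the equations: A + B + 2C = 4; 2A + B + 4C = 5; 3A + B + 8C = 8.
Subtracting the first from the second: A + 2C = 1.
Subtracting the second from the third: A + 4C = 3.
Solving: C = 1, A = -1, then B = 3.
Hence u_{15} = -1·15 + 3 + 1·32768 = 32756.

32756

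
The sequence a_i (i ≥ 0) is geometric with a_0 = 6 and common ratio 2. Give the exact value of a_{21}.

a_i = 6·2^(i-0).
a_{21} = 6·2^21 = 12582912.

12582912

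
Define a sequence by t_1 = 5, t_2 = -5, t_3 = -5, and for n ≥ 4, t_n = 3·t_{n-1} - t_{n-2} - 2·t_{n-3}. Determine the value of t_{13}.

Compute successive terms:
t_4 = -20  t_5 = -45  t_6 = -105  t_7 = -230  t_8 = -495  t_9 = -1045  t_{10} = -2180  t_{11} = -4505  t_{12} = -9245  t_{13} = -18870.

-18870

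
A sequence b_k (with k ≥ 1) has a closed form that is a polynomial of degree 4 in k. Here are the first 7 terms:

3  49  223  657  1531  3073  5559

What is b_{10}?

1st diffs: 46, 174, 434, 874, 1542, 2486.
2nd diffs: 128, 260, 440, 668, 944.
3rd diffs: 132, 180, 228, 276.
4th diffs: 48, 48, 48 (constant).
So b_k = 2k^4 + 2k^3 + 2k^2 - 4k + 1.
Evaluating at k = 10 gives b_{10} = 22161.

22161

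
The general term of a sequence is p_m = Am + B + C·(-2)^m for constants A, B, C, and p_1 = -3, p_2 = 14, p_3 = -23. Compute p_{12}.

Plug in m = 1, 2, 3: A + B - 2C = -3; 2A + B + 4C = 14; 3A + B - 8C = -23.
Subtracting the first from the second: A + 6C = 17.
Subtracting the second from the third: A - 12C = -37.
Solving: C = 3, A = -1, then B = 4.
Therefore p_{12} = -12 + 4 + 3·4096 = 12280.

12280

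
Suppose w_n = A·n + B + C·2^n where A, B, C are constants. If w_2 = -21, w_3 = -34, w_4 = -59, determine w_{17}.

-393240

Write the equations: 2A + B + 4C = -21; 3A + B + 8C = -34; 4A + B + 16C = -59.
Subtracting the first from the second: A + 4C = -13.
Subtracting the second from the third: A + 8C = -25.
Solving: C = -3, A = -1, then B = -7.
So w_n = -1·n + (-7) + (-3)·2^n; at n=17 this is -393240.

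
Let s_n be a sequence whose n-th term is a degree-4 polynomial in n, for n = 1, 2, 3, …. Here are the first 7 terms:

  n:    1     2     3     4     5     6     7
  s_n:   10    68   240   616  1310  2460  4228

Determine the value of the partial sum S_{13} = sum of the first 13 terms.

1st diffs: 58, 172, 376, 694, 1150, 1768.
2nd diffs: 114, 204, 318, 456, 618.
3rd diffs: 90, 114, 138, 162.
4th diffs: 24, 24, 24 (constant).
Newton forward-difference form: s_n = 10 + 58·C(n-1,1) + 114·C(n-1,2) + 90·C(n-1,3) + 24·C(n-1,4).
Continuing: …, 6800, 10386, 15220, 21560, …, s_{13} = 39910.
Summing n = 1..13 (13 terms) gives 132496.

132496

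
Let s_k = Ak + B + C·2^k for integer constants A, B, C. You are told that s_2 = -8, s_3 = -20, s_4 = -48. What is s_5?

-108

Write the equations: 2A + B + 4C = -8; 3A + B + 8C = -20; 4A + B + 16C = -48.
Subtracting the first from the second: A + 4C = -12.
Subtracting the second from the third: A + 8C = -28.
Solving: C = -4, A = 4, then B = 0.
So s_k = 4·k + 0 + (-4)·2^k; at k=5 this is -108.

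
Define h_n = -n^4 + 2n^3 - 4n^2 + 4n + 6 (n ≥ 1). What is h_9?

h_9 = -1·9^4 + 2·9^3 - 4·9^2 + 4·9 + 6 = -5385.

-5385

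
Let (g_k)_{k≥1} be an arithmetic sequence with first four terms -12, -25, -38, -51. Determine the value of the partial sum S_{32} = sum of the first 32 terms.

Common difference d = -13.
g_k = -12 + (k - 1)·(-13).
g_{32} = -415; S = 32·(-12 + (-415))/2 = -6832.

-6832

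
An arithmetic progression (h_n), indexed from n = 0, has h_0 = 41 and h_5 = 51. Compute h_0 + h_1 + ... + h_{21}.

1364

Common difference d = (51 - 41) / (5 - 0) = 2.
h_n = 41 + (n - 0)·2.
h_{21} = 83; S = 22·(41 + 83)/2 = 1364.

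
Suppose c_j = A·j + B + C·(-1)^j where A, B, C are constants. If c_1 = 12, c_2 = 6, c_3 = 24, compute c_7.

At j = 1, 2, 3: A + B - C = 12; 2A + B + C = 6; 3A + B - C = 24.
Subtracting the first from the second: A + 2C = -6.
Subtracting the second from the third: A - 2C = 18.
Solving: C = -6, A = 6, then B = 0.
Hence c_7 = 6·7 + 0 + (-6)·(-1) = 48.

48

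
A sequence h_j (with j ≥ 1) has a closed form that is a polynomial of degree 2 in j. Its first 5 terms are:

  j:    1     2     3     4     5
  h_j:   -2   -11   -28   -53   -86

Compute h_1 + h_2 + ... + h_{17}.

1st diffs: -9, -17, -25, -33.
2nd diffs: -8, -8, -8 (constant).
Newton forward-difference form: h_j = -2 + (-9)·C(j-1,1) + (-8)·C(j-1,2).
Continuing: …, -127, -176, -233, -298, …, h_{17} = -1106.
Summing j = 1..17 (17 terms) gives -6698.

-6698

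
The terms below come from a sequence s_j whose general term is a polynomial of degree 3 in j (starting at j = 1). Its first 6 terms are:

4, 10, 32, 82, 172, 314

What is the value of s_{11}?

1st diffs: 6, 22, 50, 90, 142.
2nd diffs: 16, 28, 40, 52.
3rd diffs: 12, 12, 12 (constant).
So s_j = 2j^3 - 4j^2 + 4j + 2.
Evaluating at j = 11 gives s_{11} = 2224.

2224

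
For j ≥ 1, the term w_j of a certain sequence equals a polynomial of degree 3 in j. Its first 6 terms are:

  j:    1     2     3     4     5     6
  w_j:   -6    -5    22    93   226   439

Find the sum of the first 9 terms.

4434

1st diffs: 1, 27, 71, 133, 213.
2nd diffs: 26, 44, 62, 80.
3rd diffs: 18, 18, 18 (constant).
Newton forward-difference form: w_j = -6 + 1·C(j-1,1) + 26·C(j-1,2) + 18·C(j-1,3).
Continuing: 750, 1177, 1738.
Summing j = 1..9 (9 terms) gives 4434.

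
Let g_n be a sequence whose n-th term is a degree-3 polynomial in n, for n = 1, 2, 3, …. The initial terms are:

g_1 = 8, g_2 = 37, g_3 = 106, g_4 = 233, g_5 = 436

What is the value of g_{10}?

3221

1st diffs: 29, 69, 127, 203.
2nd diffs: 40, 58, 76.
3rd diffs: 18, 18 (constant).
Newton forward-difference form: g_n = 8 + 29·C(n-1,1) + 40·C(n-1,2) + 18·C(n-1,3).
At n = 10: n-1 = 9, so g_{10} = 8 + 261 + 1440 + 1512 = 3221.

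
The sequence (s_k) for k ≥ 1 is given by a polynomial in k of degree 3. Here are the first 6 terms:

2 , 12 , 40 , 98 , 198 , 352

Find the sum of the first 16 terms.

1st diffs: 10, 28, 58, 100, 154.
2nd diffs: 18, 30, 42, 54.
3rd diffs: 12, 12, 12 (constant).
Newton forward-difference form: s_k = 2 + 10·C(k-1,1) + 18·C(k-1,2) + 12·C(k-1,3).
Continuing: …, 572, 870, 1258, 1748, …, s_{16} = 7502.
Summing k = 1..16 (16 terms) gives 33152.

33152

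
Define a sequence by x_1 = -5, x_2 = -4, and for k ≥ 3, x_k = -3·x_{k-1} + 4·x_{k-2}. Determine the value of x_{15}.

-53687096

Step forward from the initial values:
x_3 = -8, x_4 = 8, x_5 = -56, …, x_{12} = 838856, x_{13} = -3355448, x_{14} = 13421768, x_{15} = -53687096.
(Characteristic roots are 1 and -4.)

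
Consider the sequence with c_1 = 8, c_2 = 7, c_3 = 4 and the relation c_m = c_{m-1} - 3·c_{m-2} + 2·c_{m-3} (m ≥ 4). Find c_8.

-27

c_4 = -1  c_5 = 1  c_6 = 12  c_7 = 7  c_8 = -27.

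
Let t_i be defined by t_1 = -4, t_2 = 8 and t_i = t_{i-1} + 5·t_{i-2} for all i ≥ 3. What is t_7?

-52

Compute successive terms:
t_3 = -12, t_4 = 28, t_5 = -32, t_6 = 108, t_7 = -52.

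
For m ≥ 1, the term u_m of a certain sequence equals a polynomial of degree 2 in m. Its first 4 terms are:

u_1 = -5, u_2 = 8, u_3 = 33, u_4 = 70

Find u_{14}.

1100

1st diffs: 13, 25, 37.
2nd diffs: 12, 12 (constant).
Newton forward-difference form: u_m = -5 + 13·C(m-1,1) + 12·C(m-1,2).
At m = 14: m-1 = 13, so u_{14} = -5 + 169 + 936 = 1100.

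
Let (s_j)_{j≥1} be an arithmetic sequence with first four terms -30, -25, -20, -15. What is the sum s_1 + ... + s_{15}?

75

Common difference d = 5.
s_j = -30 + (j - 1)·5.
s_{15} = 40; S = 15·(-30 + 40)/2 = 75.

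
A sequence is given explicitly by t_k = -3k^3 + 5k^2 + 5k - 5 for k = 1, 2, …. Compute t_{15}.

t_{15} = -3·15^3 + 5·15^2 + 5·15 - 5 = -8930.

-8930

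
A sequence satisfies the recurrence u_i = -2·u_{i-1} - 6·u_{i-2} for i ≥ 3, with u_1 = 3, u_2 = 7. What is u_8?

Iterate the recurrence:
u_3 = -32;  u_4 = 22;  u_5 = 148;  u_6 = -428;  u_7 = -32;  u_8 = 2632.

2632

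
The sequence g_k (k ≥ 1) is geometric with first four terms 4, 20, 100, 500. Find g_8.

Common ratio r = 5.
g_k = 4·5^(k-1).
g_8 = 4·5^7 = 312500.

312500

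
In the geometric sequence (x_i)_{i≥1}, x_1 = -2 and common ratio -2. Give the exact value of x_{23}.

-8388608

x_i = (-2)·(-2)^(i-1).
x_{23} = (-2)·(-2)^22 = -8388608.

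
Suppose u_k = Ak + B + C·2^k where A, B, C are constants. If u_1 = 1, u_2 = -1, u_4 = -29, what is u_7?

-353

The three given values yield: A + B + 2C = 1; 2A + B + 4C = -1; 4A + B + 16C = -29.
Subtracting the first from the second: A + 2C = -2.
Subtracting the second from the third: 2A + 12C = -28.
Solving: C = -3, A = 4, then B = 3.
Therefore u_7 = 28 + 3 + (-3)·128 = -353.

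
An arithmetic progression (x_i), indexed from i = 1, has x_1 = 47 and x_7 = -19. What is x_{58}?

-580

Common difference d = (-19 - 47) / (7 - 1) = -11.
x_i = 47 + (i - 1)·(-11).
x_{58} = 47 + 57·(-11) = -580.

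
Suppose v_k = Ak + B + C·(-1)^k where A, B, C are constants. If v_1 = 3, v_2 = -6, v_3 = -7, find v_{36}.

-176

Write the equations: A + B - C = 3; 2A + B + C = -6; 3A + B - C = -7.
Subtracting the first from the second: A + 2C = -9.
Subtracting the second from the third: A - 2C = -1.
Solving: C = -2, A = -5, then B = 6.
Therefore v_{36} = -180 + 6 + (-2)·1 = -176.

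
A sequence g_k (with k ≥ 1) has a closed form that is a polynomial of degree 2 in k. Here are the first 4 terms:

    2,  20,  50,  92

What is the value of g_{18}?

1st diffs: 18, 30, 42.
2nd diffs: 12, 12 (constant).
So g_k = 6k^2 - 4.
Evaluating at k = 18 gives g_{18} = 1940.

1940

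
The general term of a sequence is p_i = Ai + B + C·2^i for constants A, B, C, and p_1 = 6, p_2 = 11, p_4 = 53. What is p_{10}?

4067

At i = 1, 2, 4: A + B + 2C = 6; 2A + B + 4C = 11; 4A + B + 16C = 53.
Subtracting the first from the second: A + 2C = 5.
Subtracting the second from the third: 2A + 12C = 42.
Solving: C = 4, A = -3, then B = 1.
So p_i = -3·i + 1 + 4·2^i; at i=10 this is 4067.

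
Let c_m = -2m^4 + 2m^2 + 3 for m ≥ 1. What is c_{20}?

c_{20} = -2·20^4 + 2·20^2 + 3 = -319197.

-319197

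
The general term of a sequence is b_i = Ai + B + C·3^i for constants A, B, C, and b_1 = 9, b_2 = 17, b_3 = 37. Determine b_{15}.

Plug in i = 1, 2, 3: A + B + 3C = 9; 2A + B + 9C = 17; 3A + B + 27C = 37.
Subtracting the first from the second: A + 6C = 8.
Subtracting the second from the third: A + 18C = 20.
Solving: C = 1, A = 2, then B = 4.
So b_i = 2·i + 4 + 1·3^i; at i=15 this is 14348941.

14348941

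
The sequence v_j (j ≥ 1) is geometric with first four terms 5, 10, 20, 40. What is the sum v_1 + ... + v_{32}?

Common ratio r = 2.
v_j = 5·2^(j-1).
S = 5·(2^32 - 1)/(2 - 1) = 5·(4294967296 - 1)/(1) = 21474836475.

21474836475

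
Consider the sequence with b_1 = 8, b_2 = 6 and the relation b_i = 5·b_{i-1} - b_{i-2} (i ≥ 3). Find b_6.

2386

Applying the relation repeatedly:
b_3 = 22;  b_4 = 104;  b_5 = 498;  b_6 = 2386.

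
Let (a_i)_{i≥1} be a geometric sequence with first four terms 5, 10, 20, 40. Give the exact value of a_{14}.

Common ratio r = 2.
a_i = 5·2^(i-1).
a_{14} = 5·2^13 = 40960.

40960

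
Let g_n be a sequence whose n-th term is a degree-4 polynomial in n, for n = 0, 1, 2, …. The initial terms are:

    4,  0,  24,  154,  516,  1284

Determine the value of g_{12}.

42724

1st diffs: -4, 24, 130, 362, 768.
2nd diffs: 28, 106, 232, 406.
3rd diffs: 78, 126, 174.
4th diffs: 48, 48 (constant).
Newton forward-difference form: g_n = 4 + (-4)·C(n,1) + 28·C(n,2) + 78·C(n,3) + 48·C(n,4).
At n = 12: n = 12, so g_{12} = 4 - 48 + 1848 + 17160 + 23760 = 42724.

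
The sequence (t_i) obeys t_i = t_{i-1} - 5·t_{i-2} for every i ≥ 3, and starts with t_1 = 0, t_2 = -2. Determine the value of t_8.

-2

Applying the relation repeatedly:
t_3 = -2; t_4 = 8; t_5 = 18; t_6 = -22; t_7 = -112; t_8 = -2.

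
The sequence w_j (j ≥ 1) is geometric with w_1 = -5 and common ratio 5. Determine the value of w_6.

-15625

w_j = (-5)·5^(j-1).
w_6 = (-5)·5^5 = -15625.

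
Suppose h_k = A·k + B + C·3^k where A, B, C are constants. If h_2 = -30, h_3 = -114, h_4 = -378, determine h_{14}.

Plug in k = 2, 3, 4: 2A + B + 9C = -30; 3A + B + 27C = -114; 4A + B + 81C = -378.
Subtracting the first from the second: A + 18C = -84.
Subtracting the second from the third: A + 54C = -264.
Solving: C = -5, A = 6, then B = 3.
Therefore h_{14} = 84 + 3 + (-5)·4782969 = -23914758.

-23914758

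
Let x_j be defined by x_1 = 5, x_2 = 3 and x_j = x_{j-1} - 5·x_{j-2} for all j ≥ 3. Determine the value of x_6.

Applying the relation repeatedly:
x_3 = -22;  x_4 = -37;  x_5 = 73;  x_6 = 258.

258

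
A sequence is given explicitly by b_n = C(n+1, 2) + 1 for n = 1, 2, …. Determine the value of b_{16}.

C(17, 2) = 136, so b_{16} = 137.

137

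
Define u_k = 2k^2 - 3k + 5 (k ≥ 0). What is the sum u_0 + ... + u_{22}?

Over k = 0..22: Σk = 253, Σk² = 3795.
Total = (2)·3795 + (-3)·253 + (5)·23 = 6946.

6946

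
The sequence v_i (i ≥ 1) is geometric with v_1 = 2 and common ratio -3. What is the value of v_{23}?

62762119218

v_i = 2·(-3)^(i-1).
v_{23} = 2·(-3)^22 = 62762119218.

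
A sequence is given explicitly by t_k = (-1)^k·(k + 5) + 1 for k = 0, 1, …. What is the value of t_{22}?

(-1)^22 = 1; k + 5 at k=22 is 27; so t_{22} = 28.

28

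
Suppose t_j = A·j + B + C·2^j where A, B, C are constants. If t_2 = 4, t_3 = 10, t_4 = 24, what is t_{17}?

262110

At j = 2, 3, 4: 2A + B + 4C = 4; 3A + B + 8C = 10; 4A + B + 16C = 24.
Subtracting the first from the second: A + 4C = 6.
Subtracting the second from the third: A + 8C = 14.
Solving: C = 2, A = -2, then B = 0.
So t_j = -2·j + 0 + 2·2^j; at j=17 this is 262110.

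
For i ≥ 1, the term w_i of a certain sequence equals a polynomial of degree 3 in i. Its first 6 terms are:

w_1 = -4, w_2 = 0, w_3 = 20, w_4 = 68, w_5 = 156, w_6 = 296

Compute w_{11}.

2196

1st diffs: 4, 20, 48, 88, 140.
2nd diffs: 16, 28, 40, 52.
3rd diffs: 12, 12, 12 (constant).
Newton forward-difference form: w_i = -4 + 4·C(i-1,1) + 16·C(i-1,2) + 12·C(i-1,3).
At i = 11: i-1 = 10, so w_{11} = -4 + 40 + 720 + 1440 = 2196.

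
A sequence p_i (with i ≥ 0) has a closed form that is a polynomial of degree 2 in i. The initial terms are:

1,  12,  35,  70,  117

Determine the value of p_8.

1st diffs: 11, 23, 35, 47.
2nd diffs: 12, 12, 12 (constant).
Newton forward-difference form: p_i = 1 + 11·C(i,1) + 12·C(i,2).
At i = 8: i = 8, so p_8 = 1 + 88 + 336 = 425.

425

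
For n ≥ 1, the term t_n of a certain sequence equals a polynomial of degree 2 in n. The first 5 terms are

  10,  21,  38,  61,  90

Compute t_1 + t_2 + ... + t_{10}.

1315

1st diffs: 11, 17, 23, 29.
2nd diffs: 6, 6, 6 (constant).
Newton forward-difference form: t_n = 10 + 11·C(n-1,1) + 6·C(n-1,2).
Continuing: …, 125, 166, 213, 266, …, t_{10} = 325.
Summing n = 1..10 (10 terms) gives 1315.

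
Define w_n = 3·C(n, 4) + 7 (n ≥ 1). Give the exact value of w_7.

112

C(7, 4) = 35, so w_7 = 112.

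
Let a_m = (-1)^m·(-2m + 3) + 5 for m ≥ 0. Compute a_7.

16

(-1)^7 = -1; -2m + 3 at m=7 is -11; so a_7 = 16.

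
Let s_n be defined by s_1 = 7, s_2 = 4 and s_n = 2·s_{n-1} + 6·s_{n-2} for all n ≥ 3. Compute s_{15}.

214954880

Iterate the recurrence:
s_3 = 50, s_4 = 124, s_5 = 548, …, s_{12} = 4434880, s_{13} = 16173632, s_{14} = 58956544, s_{15} = 214954880.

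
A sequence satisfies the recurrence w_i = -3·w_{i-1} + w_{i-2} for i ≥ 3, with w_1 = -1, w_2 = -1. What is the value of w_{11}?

Applying the relation repeatedly:
w_3 = 2  w_4 = -7  w_5 = 23  w_6 = -76  w_7 = 251  w_8 = -829  w_9 = 2738  w_{10} = -9043  w_{11} = 29867.

29867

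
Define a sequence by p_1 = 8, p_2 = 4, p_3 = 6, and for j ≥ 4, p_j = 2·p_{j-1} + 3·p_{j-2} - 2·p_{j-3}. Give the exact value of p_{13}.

Applying the relation repeatedly:
p_4 = 8, p_5 = 26, p_6 = 64, p_7 = 190, p_8 = 520, p_9 = 1482, p_{10} = 4144, p_{11} = 11694, p_{12} = 32856, p_{13} = 92506.

92506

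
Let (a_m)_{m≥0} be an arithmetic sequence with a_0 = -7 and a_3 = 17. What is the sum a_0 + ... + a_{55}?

11928

Common difference d = (17 - (-7)) / (3 - 0) = 8.
a_m = -7 + (m - 0)·8.
a_{55} = 433; S = 56·(-7 + 433)/2 = 11928.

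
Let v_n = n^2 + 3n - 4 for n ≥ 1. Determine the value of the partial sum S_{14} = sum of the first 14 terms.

Over n = 1..14: Σn = 105, Σn² = 1015.
Total = (1)·1015 + (3)·105 + (-4)·14 = 1274.

1274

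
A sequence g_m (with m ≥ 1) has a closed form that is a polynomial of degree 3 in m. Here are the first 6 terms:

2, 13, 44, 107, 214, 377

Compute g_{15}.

1st diffs: 11, 31, 63, 107, 163.
2nd diffs: 20, 32, 44, 56.
3rd diffs: 12, 12, 12 (constant).
So g_m = 2m^3 - 2m^2 + 3m - 1.
Evaluating at m = 15 gives g_{15} = 6344.

6344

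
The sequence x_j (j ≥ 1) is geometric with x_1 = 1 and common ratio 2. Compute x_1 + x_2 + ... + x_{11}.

2047

x_j = 1·2^(j-1).
S = 1·(2^11 - 1)/(2 - 1) = 1·(2048 - 1)/(1) = 2047.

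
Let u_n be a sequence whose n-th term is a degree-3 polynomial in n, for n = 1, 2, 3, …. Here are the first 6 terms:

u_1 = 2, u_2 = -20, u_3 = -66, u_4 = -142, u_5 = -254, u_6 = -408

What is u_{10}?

1st diffs: -22, -46, -76, -112, -154.
2nd diffs: -24, -30, -36, -42.
3rd diffs: -6, -6, -6 (constant).
Newton forward-difference form: u_n = 2 + (-22)·C(n-1,1) + (-24)·C(n-1,2) + (-6)·C(n-1,3).
At n = 10: n-1 = 9, so u_{10} = 2 - 198 - 864 - 504 = -1564.

-1564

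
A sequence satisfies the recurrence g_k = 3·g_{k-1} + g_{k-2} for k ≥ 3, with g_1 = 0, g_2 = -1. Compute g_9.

Applying the relation repeatedly:
g_3 = -3, g_4 = -10, g_5 = -33, g_6 = -109, g_7 = -360, g_8 = -1189, g_9 = -3927.

-3927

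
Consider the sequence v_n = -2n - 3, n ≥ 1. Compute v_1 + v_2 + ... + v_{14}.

Over n = 1..14: Σn = 105.
Total = (-2)·105 + (-3)·14 = -252.

-252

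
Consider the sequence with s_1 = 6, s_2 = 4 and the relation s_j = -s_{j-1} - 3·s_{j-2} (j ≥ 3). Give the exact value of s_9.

s_3 = -22  s_4 = 10  s_5 = 56  s_6 = -86  s_7 = -82  s_8 = 340  s_9 = -94.

-94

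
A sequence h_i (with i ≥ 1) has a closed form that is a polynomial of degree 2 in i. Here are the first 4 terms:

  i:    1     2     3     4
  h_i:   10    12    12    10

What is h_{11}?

-60

1st diffs: 2, 0, -2.
2nd diffs: -2, -2 (constant).
So h_i = -i^2 + 5i + 6.
Evaluating at i = 11 gives h_{11} = -60.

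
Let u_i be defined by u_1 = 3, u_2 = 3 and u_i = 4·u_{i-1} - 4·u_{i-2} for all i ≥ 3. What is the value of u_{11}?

Step forward from the initial values:
u_3 = 0;  u_4 = -12;  u_5 = -48;  u_6 = -144;  u_7 = -384;  u_8 = -960;  u_9 = -2304;  u_{10} = -5376;  u_{11} = -12288.
(Characteristic roots are 2 and 2.)

-12288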